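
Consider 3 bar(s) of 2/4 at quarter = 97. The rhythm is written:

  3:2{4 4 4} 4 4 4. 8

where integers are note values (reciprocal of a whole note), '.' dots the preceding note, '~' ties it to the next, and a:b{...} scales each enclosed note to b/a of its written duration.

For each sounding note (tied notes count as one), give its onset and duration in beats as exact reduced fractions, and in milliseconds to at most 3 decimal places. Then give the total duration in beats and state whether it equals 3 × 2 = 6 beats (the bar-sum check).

1) 0.0ms=0b +412.371ms=2/3b
2) 412.371ms=2/3b +412.371ms=2/3b
3) 824.742ms=4/3b +412.371ms=2/3b
4) 1237.113ms=2b +618.557ms=1b
5) 1855.67ms=3b +618.557ms=1b
6) 2474.227ms=4b +927.835ms=3/2b
7) 3402.062ms=11/2b +309.278ms=1/2b
Σ=6b of 6 (97bpm 2/4) — PASS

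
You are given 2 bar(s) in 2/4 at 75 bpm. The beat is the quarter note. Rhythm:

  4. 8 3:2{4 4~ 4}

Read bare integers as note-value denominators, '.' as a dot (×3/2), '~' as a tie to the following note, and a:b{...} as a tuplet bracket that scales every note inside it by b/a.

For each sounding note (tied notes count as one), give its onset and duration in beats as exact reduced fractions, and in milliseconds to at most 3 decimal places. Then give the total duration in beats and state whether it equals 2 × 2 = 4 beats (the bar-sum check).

1) 0.0ms=0b +1200.0ms=3/2b
2) 1200.0ms=3/2b +400.0ms=1/2b
3) 1600.0ms=2b +533.333ms=2/3b
4) 2133.333ms=8/3b +1066.667ms=4/3b
Σ=4b of 4 (75bpm 2/4) — PASS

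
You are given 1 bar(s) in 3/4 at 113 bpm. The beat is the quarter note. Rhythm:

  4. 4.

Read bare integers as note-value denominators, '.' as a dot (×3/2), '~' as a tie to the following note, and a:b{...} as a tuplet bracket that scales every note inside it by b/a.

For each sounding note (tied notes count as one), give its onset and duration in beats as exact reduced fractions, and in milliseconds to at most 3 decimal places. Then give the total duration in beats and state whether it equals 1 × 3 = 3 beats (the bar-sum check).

1) 0.0ms=0b +796.46ms=3/2b
2) 796.46ms=3/2b +796.46ms=3/2b
Σ=3b of 3 (113bpm 3/4) — PASS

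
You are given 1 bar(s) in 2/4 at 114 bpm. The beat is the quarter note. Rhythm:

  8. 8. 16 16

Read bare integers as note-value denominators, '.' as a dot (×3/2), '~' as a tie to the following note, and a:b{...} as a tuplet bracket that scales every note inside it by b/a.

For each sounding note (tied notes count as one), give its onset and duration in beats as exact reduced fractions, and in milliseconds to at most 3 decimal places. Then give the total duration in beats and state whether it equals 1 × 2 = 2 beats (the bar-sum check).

1) 0.0ms=0b +394.737ms=3/4b
2) 394.737ms=3/4b +394.737ms=3/4b
3) 789.474ms=3/2b +131.579ms=1/4b
4) 921.053ms=7/4b +131.579ms=1/4b
Σ=2b of 2 (114bpm 2/4) — PASS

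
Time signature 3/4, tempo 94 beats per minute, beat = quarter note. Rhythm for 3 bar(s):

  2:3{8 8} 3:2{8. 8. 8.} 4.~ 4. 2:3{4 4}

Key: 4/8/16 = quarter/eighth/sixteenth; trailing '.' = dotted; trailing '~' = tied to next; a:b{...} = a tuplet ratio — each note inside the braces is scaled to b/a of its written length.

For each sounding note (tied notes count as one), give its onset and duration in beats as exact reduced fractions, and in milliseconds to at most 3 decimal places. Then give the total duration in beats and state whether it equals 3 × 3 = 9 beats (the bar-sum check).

1) 0.0ms=0b +478.723ms=3/4b
2) 478.723ms=3/4b +478.723ms=3/4b
3) 957.447ms=3/2b +319.149ms=1/2b
4) 1276.596ms=2b +319.149ms=1/2b
5) 1595.745ms=5/2b +319.149ms=1/2b
6) 1914.894ms=3b +1914.894ms=3b
7) 3829.787ms=6b +957.447ms=3/2b
8) 4787.234ms=15/2b +957.447ms=3/2b
Σ=9b of 9 (94bpm 3/4) — PASS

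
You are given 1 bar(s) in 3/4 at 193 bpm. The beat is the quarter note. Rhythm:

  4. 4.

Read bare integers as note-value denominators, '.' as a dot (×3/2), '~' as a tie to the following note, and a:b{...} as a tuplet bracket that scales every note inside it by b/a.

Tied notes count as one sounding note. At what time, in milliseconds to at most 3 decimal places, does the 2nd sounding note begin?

1. 0.0ms @ 0 + 466.321ms (3/2)
2. 466.321ms @ 3/2 + 466.321ms (3/2)

note 2 onset = 3/2b = 466.321ms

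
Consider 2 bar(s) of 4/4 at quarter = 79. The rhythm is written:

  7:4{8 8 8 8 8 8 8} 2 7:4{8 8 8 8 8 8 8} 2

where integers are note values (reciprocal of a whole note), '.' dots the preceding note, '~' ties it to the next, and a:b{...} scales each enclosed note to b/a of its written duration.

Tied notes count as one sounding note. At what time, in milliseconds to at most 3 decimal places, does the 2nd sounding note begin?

note 2 onset = 2/7b = 216.998ms

1. 0.0ms @ 0 + 216.998ms (2/7)
2. 216.998ms @ 2/7 + 216.998ms (2/7)
3. 433.996ms @ 4/7 + 216.998ms (2/7)
4. 650.995ms @ 6/7 + 216.998ms (2/7)
5. 867.993ms @ 8/7 + 216.998ms (2/7)
6. 1084.991ms @ 10/7 + 216.998ms (2/7)
7. 1301.989ms @ 12/7 + 216.998ms (2/7)
8. 1518.987ms @ 2 + 1518.987ms (2)
9. 3037.975ms @ 4 + 216.998ms (2/7)
10. 3254.973ms @ 30/7 + 216.998ms (2/7)
11. 3471.971ms @ 32/7 + 216.998ms (2/7)
12. 3688.969ms @ 34/7 + 216.998ms (2/7)
13. 3905.967ms @ 36/7 + 216.998ms (2/7)
14. 4122.966ms @ 38/7 + 216.998ms (2/7)
15. 4339.964ms @ 40/7 + 216.998ms (2/7)
16. 4556.962ms @ 6 + 1518.987ms (2)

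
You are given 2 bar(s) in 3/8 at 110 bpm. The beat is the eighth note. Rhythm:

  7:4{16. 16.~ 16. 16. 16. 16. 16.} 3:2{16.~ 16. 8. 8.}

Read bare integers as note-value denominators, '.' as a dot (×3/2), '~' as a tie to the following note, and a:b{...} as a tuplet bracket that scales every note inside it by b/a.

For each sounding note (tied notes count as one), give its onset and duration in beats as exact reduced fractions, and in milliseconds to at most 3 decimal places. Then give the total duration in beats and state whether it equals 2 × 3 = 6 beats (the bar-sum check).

1) 0.0ms=0b +233.766ms=3/7b
2) 233.766ms=3/7b +467.532ms=6/7b
3) 701.299ms=9/7b +233.766ms=3/7b
4) 935.065ms=12/7b +233.766ms=3/7b
5) 1168.831ms=15/7b +233.766ms=3/7b
6) 1402.597ms=18/7b +233.766ms=3/7b
7) 1636.364ms=3b +545.455ms=1b
8) 2181.818ms=4b +545.455ms=1b
9) 2727.273ms=5b +545.455ms=1b
Σ=6b of 6 (110bpm 3/8) — PASS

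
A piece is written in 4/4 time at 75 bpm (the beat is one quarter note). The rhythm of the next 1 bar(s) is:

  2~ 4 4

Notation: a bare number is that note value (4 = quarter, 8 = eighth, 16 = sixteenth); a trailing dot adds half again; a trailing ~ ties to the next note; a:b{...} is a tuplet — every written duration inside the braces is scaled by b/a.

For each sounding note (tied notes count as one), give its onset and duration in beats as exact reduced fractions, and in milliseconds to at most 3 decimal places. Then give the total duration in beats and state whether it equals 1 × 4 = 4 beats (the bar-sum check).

1) 0.0ms=0b +2400.0ms=3b
2) 2400.0ms=3b +800.0ms=1b
Σ=4b of 4 (75bpm 4/4) — PASS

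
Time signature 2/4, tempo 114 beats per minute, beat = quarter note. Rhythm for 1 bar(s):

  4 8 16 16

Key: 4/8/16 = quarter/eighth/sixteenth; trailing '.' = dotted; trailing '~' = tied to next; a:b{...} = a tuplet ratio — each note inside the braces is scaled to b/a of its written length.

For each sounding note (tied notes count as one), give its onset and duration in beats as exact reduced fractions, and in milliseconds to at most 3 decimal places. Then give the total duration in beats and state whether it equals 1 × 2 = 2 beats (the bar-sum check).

1) 0.0ms=0b +526.316ms=1b
2) 526.316ms=1b +263.158ms=1/2b
3) 789.474ms=3/2b +131.579ms=1/4b
4) 921.053ms=7/4b +131.579ms=1/4b
Σ=2b of 2 (114bpm 2/4) — PASS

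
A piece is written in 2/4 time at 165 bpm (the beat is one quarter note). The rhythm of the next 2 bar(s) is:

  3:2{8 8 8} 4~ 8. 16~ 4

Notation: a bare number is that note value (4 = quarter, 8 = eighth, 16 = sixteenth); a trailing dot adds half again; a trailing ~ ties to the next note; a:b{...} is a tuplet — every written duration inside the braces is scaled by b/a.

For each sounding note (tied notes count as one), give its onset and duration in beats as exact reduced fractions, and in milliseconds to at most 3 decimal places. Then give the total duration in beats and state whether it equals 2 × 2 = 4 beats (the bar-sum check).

1) 0.0ms=0b +121.212ms=1/3b
2) 121.212ms=1/3b +121.212ms=1/3b
3) 242.424ms=2/3b +121.212ms=1/3b
4) 363.636ms=1b +636.364ms=7/4b
5) 1000.0ms=11/4b +454.545ms=5/4b
Σ=4b of 4 (165bpm 2/4) — PASS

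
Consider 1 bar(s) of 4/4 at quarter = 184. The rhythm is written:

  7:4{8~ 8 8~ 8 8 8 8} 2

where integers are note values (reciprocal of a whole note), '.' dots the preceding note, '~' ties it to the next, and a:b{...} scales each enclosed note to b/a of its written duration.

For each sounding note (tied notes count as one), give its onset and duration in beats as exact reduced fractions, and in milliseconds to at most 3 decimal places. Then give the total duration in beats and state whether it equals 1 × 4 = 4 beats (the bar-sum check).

1) 0.0ms=0b +186.335ms=4/7b
2) 186.335ms=4/7b +186.335ms=4/7b
3) 372.671ms=8/7b +93.168ms=2/7b
4) 465.839ms=10/7b +93.168ms=2/7b
5) 559.006ms=12/7b +93.168ms=2/7b
6) 652.174ms=2b +652.174ms=2b
Σ=4b of 4 (184bpm 4/4) — PASS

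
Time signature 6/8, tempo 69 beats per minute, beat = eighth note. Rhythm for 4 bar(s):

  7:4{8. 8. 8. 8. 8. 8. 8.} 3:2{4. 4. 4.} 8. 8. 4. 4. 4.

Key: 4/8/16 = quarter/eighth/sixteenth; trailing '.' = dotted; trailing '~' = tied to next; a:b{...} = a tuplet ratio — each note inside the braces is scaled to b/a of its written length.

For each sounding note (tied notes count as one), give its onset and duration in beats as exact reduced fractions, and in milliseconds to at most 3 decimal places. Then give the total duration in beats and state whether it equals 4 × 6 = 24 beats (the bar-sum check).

1) 0.0ms=0b +745.342ms=6/7b
2) 745.342ms=6/7b +745.342ms=6/7b
3) 1490.683ms=12/7b +745.342ms=6/7b
4) 2236.025ms=18/7b +745.342ms=6/7b
5) 2981.366ms=24/7b +745.342ms=6/7b
6) 3726.708ms=30/7b +745.342ms=6/7b
7) 4472.05ms=36/7b +745.342ms=6/7b
8) 5217.391ms=6b +1739.13ms=2b
9) 6956.522ms=8b +1739.13ms=2b
10) 8695.652ms=10b +1739.13ms=2b
11) 10434.783ms=12b +1304.348ms=3/2b
12) 11739.13ms=27/2b +1304.348ms=3/2b
13) 13043.478ms=15b +2608.696ms=3b
14) 15652.174ms=18b +2608.696ms=3b
15) 18260.87ms=21b +2608.696ms=3b
Σ=24b of 24 (69bpm 6/8) — PASS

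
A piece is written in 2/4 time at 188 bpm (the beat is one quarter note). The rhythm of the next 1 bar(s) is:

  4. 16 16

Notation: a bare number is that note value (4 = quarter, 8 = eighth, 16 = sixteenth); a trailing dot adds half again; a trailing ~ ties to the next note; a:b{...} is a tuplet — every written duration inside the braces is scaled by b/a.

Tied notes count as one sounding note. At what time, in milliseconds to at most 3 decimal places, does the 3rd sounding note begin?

1. 0.0ms @ 0 + 478.723ms (3/2)
2. 478.723ms @ 3/2 + 79.787ms (1/4)
3. 558.511ms @ 7/4 + 79.787ms (1/4)

note 3 onset = 7/4b = 558.511ms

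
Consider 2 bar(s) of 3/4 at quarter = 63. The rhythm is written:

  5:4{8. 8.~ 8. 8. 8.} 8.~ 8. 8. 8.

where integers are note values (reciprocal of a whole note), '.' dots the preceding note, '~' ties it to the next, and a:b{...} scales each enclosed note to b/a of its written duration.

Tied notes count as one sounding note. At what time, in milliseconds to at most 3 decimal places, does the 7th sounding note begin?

note 7 onset = 21/4b = 5000.0ms

1. 0.0ms @ 0 + 571.429ms (3/5)
2. 571.429ms @ 3/5 + 1142.857ms (6/5)
3. 1714.286ms @ 9/5 + 571.429ms (3/5)
4. 2285.714ms @ 12/5 + 571.429ms (3/5)
5. 2857.143ms @ 3 + 1428.571ms (3/2)
6. 4285.714ms @ 9/2 + 714.286ms (3/4)
7. 5000.0ms @ 21/4 + 714.286ms (3/4)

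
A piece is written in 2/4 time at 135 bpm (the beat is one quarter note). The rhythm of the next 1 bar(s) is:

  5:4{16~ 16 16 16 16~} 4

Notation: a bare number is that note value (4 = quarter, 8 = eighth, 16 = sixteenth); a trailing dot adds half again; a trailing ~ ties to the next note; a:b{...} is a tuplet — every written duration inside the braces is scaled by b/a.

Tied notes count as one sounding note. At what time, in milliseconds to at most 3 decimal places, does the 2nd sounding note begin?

1. 0.0ms @ 0 + 177.778ms (2/5)
2. 177.778ms @ 2/5 + 88.889ms (1/5)
3. 266.667ms @ 3/5 + 88.889ms (1/5)
4. 355.556ms @ 4/5 + 533.333ms (6/5)

note 2 onset = 2/5b = 177.778ms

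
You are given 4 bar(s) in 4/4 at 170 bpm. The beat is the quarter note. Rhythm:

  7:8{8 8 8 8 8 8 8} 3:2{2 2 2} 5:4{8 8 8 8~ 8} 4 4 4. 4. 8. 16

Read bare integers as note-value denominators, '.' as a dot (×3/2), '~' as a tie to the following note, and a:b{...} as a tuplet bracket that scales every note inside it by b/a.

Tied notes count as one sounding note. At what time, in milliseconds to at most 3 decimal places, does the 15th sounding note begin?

note 15 onset = 10b = 3529.412ms

1. 0.0ms @ 0 + 201.681ms (4/7)
2. 201.681ms @ 4/7 + 201.681ms (4/7)
3. 403.361ms @ 8/7 + 201.681ms (4/7)
4. 605.042ms @ 12/7 + 201.681ms (4/7)
5. 806.723ms @ 16/7 + 201.681ms (4/7)
6. 1008.403ms @ 20/7 + 201.681ms (4/7)
7. 1210.084ms @ 24/7 + 201.681ms (4/7)
8. 1411.765ms @ 4 + 470.588ms (4/3)
9. 1882.353ms @ 16/3 + 470.588ms (4/3)
10. 2352.941ms @ 20/3 + 470.588ms (4/3)
11. 2823.529ms @ 8 + 141.176ms (2/5)
12. 2964.706ms @ 42/5 + 141.176ms (2/5)
13. 3105.882ms @ 44/5 + 141.176ms (2/5)
14. 3247.059ms @ 46/5 + 282.353ms (4/5)
15. 3529.412ms @ 10 + 352.941ms (1)
16. 3882.353ms @ 11 + 352.941ms (1)
17. 4235.294ms @ 12 + 529.412ms (3/2)
18. 4764.706ms @ 27/2 + 529.412ms (3/2)
19. 5294.118ms @ 15 + 264.706ms (3/4)
20. 5558.824ms @ 63/4 + 88.235ms (1/4)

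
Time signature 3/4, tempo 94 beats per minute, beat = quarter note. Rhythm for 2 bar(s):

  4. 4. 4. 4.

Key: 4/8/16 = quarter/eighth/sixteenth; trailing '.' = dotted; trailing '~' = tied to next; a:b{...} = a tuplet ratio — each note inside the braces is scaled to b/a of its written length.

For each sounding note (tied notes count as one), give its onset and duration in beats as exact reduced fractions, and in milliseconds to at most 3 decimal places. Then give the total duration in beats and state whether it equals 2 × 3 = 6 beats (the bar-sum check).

1) 0.0ms=0b +957.447ms=3/2b
2) 957.447ms=3/2b +957.447ms=3/2b
3) 1914.894ms=3b +957.447ms=3/2b
4) 2872.34ms=9/2b +957.447ms=3/2b
Σ=6b of 6 (94bpm 3/4) — PASS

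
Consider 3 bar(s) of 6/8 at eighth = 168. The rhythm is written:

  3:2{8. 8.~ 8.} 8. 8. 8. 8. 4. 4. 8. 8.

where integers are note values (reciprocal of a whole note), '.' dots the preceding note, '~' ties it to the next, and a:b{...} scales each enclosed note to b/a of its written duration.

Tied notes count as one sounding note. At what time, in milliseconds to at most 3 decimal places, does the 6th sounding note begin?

note 6 onset = 15/2b = 2678.571ms

1. 0.0ms @ 0 + 357.143ms (1)
2. 357.143ms @ 1 + 714.286ms (2)
3. 1071.429ms @ 3 + 535.714ms (3/2)
4. 1607.143ms @ 9/2 + 535.714ms (3/2)
5. 2142.857ms @ 6 + 535.714ms (3/2)
6. 2678.571ms @ 15/2 + 535.714ms (3/2)
7. 3214.286ms @ 9 + 1071.429ms (3)
8. 4285.714ms @ 12 + 1071.429ms (3)
9. 5357.143ms @ 15 + 535.714ms (3/2)
10. 5892.857ms @ 33/2 + 535.714ms (3/2)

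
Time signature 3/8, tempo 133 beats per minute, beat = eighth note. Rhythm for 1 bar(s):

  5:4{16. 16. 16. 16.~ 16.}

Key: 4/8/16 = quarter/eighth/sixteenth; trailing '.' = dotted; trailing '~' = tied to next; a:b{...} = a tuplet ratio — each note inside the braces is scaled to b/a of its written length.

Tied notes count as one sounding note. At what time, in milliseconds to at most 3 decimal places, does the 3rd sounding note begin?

note 3 onset = 6/5b = 541.353ms

1. 0.0ms @ 0 + 270.677ms (3/5)
2. 270.677ms @ 3/5 + 270.677ms (3/5)
3. 541.353ms @ 6/5 + 270.677ms (3/5)
4. 812.03ms @ 9/5 + 541.353ms (6/5)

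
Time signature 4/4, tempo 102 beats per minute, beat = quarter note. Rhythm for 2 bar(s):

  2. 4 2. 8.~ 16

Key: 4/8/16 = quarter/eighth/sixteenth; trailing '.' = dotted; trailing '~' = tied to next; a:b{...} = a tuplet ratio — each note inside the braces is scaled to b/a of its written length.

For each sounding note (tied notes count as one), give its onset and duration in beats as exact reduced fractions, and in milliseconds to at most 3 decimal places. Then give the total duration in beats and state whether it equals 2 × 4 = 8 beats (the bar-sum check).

1) 0.0ms=0b +1764.706ms=3b
2) 1764.706ms=3b +588.235ms=1b
3) 2352.941ms=4b +1764.706ms=3b
4) 4117.647ms=7b +588.235ms=1b
Σ=8b of 8 (102bpm 4/4) — PASS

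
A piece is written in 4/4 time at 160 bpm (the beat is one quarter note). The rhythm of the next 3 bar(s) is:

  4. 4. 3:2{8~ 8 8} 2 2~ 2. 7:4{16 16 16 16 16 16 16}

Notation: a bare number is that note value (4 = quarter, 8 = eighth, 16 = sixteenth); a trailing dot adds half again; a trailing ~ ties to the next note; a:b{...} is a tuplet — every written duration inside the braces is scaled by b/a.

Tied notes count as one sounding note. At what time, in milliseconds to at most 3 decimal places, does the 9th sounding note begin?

1. 0.0ms @ 0 + 562.5ms (3/2)
2. 562.5ms @ 3/2 + 562.5ms (3/2)
3. 1125.0ms @ 3 + 250.0ms (2/3)
4. 1375.0ms @ 11/3 + 125.0ms (1/3)
5. 1500.0ms @ 4 + 750.0ms (2)
6. 2250.0ms @ 6 + 1875.0ms (5)
7. 4125.0ms @ 11 + 53.571ms (1/7)
8. 4178.571ms @ 78/7 + 53.571ms (1/7)
9. 4232.143ms @ 79/7 + 53.571ms (1/7)
10. 4285.714ms @ 80/7 + 53.571ms (1/7)
11. 4339.286ms @ 81/7 + 53.571ms (1/7)
12. 4392.857ms @ 82/7 + 53.571ms (1/7)
13. 4446.429ms @ 83/7 + 53.571ms (1/7)

note 9 onset = 79/7b = 4232.143ms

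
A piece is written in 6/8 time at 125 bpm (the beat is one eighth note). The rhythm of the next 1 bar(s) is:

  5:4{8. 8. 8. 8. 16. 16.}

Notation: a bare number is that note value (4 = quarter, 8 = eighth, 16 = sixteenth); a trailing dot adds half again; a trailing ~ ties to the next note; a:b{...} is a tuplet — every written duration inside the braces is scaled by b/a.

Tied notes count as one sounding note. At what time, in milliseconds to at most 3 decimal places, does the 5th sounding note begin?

note 5 onset = 24/5b = 2304.0ms

1. 0.0ms @ 0 + 576.0ms (6/5)
2. 576.0ms @ 6/5 + 576.0ms (6/5)
3. 1152.0ms @ 12/5 + 576.0ms (6/5)
4. 1728.0ms @ 18/5 + 576.0ms (6/5)
5. 2304.0ms @ 24/5 + 288.0ms (3/5)
6. 2592.0ms @ 27/5 + 288.0ms (3/5)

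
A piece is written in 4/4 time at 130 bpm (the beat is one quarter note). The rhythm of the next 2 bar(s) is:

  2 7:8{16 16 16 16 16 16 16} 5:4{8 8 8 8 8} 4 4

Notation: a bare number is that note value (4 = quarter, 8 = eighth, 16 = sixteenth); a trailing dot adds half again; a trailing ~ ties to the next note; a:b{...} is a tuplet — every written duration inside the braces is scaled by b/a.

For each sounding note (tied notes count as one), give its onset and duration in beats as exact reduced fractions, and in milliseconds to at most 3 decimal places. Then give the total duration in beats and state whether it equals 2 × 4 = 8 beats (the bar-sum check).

1) 0.0ms=0b +923.077ms=2b
2) 923.077ms=2b +131.868ms=2/7b
3) 1054.945ms=16/7b +131.868ms=2/7b
4) 1186.813ms=18/7b +131.868ms=2/7b
5) 1318.681ms=20/7b +131.868ms=2/7b
6) 1450.549ms=22/7b +131.868ms=2/7b
7) 1582.418ms=24/7b +131.868ms=2/7b
8) 1714.286ms=26/7b +131.868ms=2/7b
9) 1846.154ms=4b +184.615ms=2/5b
10) 2030.769ms=22/5b +184.615ms=2/5b
11) 2215.385ms=24/5b +184.615ms=2/5b
12) 2400.0ms=26/5b +184.615ms=2/5b
13) 2584.615ms=28/5b +184.615ms=2/5b
14) 2769.231ms=6b +461.538ms=1b
15) 3230.769ms=7b +461.538ms=1b
Σ=8b of 8 (130bpm 4/4) — PASS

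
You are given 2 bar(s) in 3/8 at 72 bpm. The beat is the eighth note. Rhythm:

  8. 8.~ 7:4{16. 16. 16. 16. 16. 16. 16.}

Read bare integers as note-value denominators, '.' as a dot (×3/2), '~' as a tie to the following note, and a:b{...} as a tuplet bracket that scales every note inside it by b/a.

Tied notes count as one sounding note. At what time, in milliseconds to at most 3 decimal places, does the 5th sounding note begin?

1. 0.0ms @ 0 + 1250.0ms (3/2)
2. 1250.0ms @ 3/2 + 1607.143ms (27/14)
3. 2857.143ms @ 24/7 + 357.143ms (3/7)
4. 3214.286ms @ 27/7 + 357.143ms (3/7)
5. 3571.429ms @ 30/7 + 357.143ms (3/7)
6. 3928.571ms @ 33/7 + 357.143ms (3/7)
7. 4285.714ms @ 36/7 + 357.143ms (3/7)
8. 4642.857ms @ 39/7 + 357.143ms (3/7)

note 5 onset = 30/7b = 3571.429ms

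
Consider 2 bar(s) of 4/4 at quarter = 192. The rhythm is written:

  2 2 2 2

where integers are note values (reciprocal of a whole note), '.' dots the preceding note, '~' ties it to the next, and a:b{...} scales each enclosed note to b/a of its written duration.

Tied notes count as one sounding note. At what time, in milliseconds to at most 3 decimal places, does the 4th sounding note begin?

note 4 onset = 6b = 1875.0ms

1. 0.0ms @ 0 + 625.0ms (2)
2. 625.0ms @ 2 + 625.0ms (2)
3. 1250.0ms @ 4 + 625.0ms (2)
4. 1875.0ms @ 6 + 625.0ms (2)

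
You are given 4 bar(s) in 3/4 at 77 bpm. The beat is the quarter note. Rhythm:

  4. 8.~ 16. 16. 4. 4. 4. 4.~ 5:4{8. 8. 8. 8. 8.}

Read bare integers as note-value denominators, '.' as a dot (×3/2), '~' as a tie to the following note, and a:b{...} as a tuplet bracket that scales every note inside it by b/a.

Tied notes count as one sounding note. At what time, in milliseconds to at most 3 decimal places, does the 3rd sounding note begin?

1. 0.0ms @ 0 + 1168.831ms (3/2)
2. 1168.831ms @ 3/2 + 876.623ms (9/8)
3. 2045.455ms @ 21/8 + 292.208ms (3/8)
4. 2337.662ms @ 3 + 1168.831ms (3/2)
5. 3506.494ms @ 9/2 + 1168.831ms (3/2)
6. 4675.325ms @ 6 + 1168.831ms (3/2)
7. 5844.156ms @ 15/2 + 1636.364ms (21/10)
8. 7480.519ms @ 48/5 + 467.532ms (3/5)
9. 7948.052ms @ 51/5 + 467.532ms (3/5)
10. 8415.584ms @ 54/5 + 467.532ms (3/5)
11. 8883.117ms @ 57/5 + 467.532ms (3/5)

note 3 onset = 21/8b = 2045.455ms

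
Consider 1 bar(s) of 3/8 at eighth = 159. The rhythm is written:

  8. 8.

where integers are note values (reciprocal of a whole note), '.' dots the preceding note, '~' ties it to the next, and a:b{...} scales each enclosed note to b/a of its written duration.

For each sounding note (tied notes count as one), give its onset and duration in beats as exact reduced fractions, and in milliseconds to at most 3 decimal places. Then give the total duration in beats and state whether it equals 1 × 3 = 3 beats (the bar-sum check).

1) 0.0ms=0b +566.038ms=3/2b
2) 566.038ms=3/2b +566.038ms=3/2b
Σ=3b of 3 (159bpm 3/8) — PASS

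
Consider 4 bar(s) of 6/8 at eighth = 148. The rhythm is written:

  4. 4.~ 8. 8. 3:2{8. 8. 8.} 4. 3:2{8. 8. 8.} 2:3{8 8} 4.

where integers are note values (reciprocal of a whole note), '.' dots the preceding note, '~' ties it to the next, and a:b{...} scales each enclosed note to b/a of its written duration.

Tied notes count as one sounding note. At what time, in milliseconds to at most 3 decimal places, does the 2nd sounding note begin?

1. 0.0ms @ 0 + 1216.216ms (3)
2. 1216.216ms @ 3 + 1824.324ms (9/2)
3. 3040.541ms @ 15/2 + 608.108ms (3/2)
4. 3648.649ms @ 9 + 405.405ms (1)
5. 4054.054ms @ 10 + 405.405ms (1)
6. 4459.459ms @ 11 + 405.405ms (1)
7. 4864.865ms @ 12 + 1216.216ms (3)
8. 6081.081ms @ 15 + 405.405ms (1)
9. 6486.486ms @ 16 + 405.405ms (1)
10. 6891.892ms @ 17 + 405.405ms (1)
11. 7297.297ms @ 18 + 608.108ms (3/2)
12. 7905.405ms @ 39/2 + 608.108ms (3/2)
13. 8513.514ms @ 21 + 1216.216ms (3)

note 2 onset = 3b = 1216.216ms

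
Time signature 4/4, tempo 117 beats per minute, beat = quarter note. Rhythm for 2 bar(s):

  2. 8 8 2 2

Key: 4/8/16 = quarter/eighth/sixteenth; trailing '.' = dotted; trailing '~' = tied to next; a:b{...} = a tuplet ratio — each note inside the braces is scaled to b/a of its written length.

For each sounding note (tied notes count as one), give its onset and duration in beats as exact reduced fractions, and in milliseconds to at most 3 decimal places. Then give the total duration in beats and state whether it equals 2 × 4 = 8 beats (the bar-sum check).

1) 0.0ms=0b +1538.462ms=3b
2) 1538.462ms=3b +256.41ms=1/2b
3) 1794.872ms=7/2b +256.41ms=1/2b
4) 2051.282ms=4b +1025.641ms=2b
5) 3076.923ms=6b +1025.641ms=2b
Σ=8b of 8 (117bpm 4/4) — PASS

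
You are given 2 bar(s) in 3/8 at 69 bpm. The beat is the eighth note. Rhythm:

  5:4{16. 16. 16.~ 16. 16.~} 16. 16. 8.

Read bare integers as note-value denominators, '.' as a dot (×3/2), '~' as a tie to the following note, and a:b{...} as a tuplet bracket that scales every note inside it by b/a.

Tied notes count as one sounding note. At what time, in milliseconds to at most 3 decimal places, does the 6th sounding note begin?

1. 0.0ms @ 0 + 521.739ms (3/5)
2. 521.739ms @ 3/5 + 521.739ms (3/5)
3. 1043.478ms @ 6/5 + 1043.478ms (6/5)
4. 2086.957ms @ 12/5 + 1173.913ms (27/20)
5. 3260.87ms @ 15/4 + 652.174ms (3/4)
6. 3913.043ms @ 9/2 + 1304.348ms (3/2)

note 6 onset = 9/2b = 3913.043ms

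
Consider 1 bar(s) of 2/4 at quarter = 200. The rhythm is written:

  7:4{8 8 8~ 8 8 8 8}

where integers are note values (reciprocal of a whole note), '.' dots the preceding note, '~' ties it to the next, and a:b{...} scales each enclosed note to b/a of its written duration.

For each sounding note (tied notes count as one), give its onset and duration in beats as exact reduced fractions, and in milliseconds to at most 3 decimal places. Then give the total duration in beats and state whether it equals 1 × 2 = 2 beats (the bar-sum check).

1) 0.0ms=0b +85.714ms=2/7b
2) 85.714ms=2/7b +85.714ms=2/7b
3) 171.429ms=4/7b +171.429ms=4/7b
4) 342.857ms=8/7b +85.714ms=2/7b
5) 428.571ms=10/7b +85.714ms=2/7b
6) 514.286ms=12/7b +85.714ms=2/7b
Σ=2b of 2 (200bpm 2/4) — PASS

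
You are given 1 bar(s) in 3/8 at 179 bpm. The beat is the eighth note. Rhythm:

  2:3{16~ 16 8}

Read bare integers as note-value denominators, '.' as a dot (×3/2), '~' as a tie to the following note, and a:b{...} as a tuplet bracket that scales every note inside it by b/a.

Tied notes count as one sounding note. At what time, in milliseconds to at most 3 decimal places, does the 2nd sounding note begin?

1. 0.0ms @ 0 + 502.793ms (3/2)
2. 502.793ms @ 3/2 + 502.793ms (3/2)

note 2 onset = 3/2b = 502.793ms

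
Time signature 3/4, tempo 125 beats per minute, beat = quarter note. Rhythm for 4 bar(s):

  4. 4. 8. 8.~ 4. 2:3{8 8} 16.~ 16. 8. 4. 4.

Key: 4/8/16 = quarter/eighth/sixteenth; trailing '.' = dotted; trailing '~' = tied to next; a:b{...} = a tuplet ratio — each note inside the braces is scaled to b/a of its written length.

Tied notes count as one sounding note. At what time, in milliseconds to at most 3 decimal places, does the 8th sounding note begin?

note 8 onset = 33/4b = 3960.0ms

1. 0.0ms @ 0 + 720.0ms (3/2)
2. 720.0ms @ 3/2 + 720.0ms (3/2)
3. 1440.0ms @ 3 + 360.0ms (3/4)
4. 1800.0ms @ 15/4 + 1080.0ms (9/4)
5. 2880.0ms @ 6 + 360.0ms (3/4)
6. 3240.0ms @ 27/4 + 360.0ms (3/4)
7. 3600.0ms @ 15/2 + 360.0ms (3/4)
8. 3960.0ms @ 33/4 + 360.0ms (3/4)
9. 4320.0ms @ 9 + 720.0ms (3/2)
10. 5040.0ms @ 21/2 + 720.0ms (3/2)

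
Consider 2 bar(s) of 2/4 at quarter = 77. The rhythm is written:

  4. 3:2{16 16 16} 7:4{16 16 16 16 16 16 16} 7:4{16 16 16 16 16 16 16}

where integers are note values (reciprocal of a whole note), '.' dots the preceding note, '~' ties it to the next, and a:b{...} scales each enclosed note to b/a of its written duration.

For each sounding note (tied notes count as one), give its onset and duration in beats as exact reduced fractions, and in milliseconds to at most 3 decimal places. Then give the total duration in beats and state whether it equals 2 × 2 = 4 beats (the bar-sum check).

1) 0.0ms=0b +1168.831ms=3/2b
2) 1168.831ms=3/2b +129.87ms=1/6b
3) 1298.701ms=5/3b +129.87ms=1/6b
4) 1428.571ms=11/6b +129.87ms=1/6b
5) 1558.442ms=2b +111.317ms=1/7b
6) 1669.759ms=15/7b +111.317ms=1/7b
7) 1781.076ms=16/7b +111.317ms=1/7b
8) 1892.393ms=17/7b +111.317ms=1/7b
9) 2003.711ms=18/7b +111.317ms=1/7b
10) 2115.028ms=19/7b +111.317ms=1/7b
11) 2226.345ms=20/7b +111.317ms=1/7b
12) 2337.662ms=3b +111.317ms=1/7b
13) 2448.98ms=22/7b +111.317ms=1/7b
14) 2560.297ms=23/7b +111.317ms=1/7b
15) 2671.614ms=24/7b +111.317ms=1/7b
16) 2782.931ms=25/7b +111.317ms=1/7b
17) 2894.249ms=26/7b +111.317ms=1/7b
18) 3005.566ms=27/7b +111.317ms=1/7b
Σ=4b of 4 (77bpm 2/4) — PASS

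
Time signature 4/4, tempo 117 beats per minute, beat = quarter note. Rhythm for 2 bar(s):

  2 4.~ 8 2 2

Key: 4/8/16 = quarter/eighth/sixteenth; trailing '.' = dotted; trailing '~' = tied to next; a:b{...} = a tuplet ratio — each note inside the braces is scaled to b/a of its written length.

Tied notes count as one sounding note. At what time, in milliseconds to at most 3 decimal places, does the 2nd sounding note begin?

note 2 onset = 2b = 1025.641ms

1. 0.0ms @ 0 + 1025.641ms (2)
2. 1025.641ms @ 2 + 1025.641ms (2)
3. 2051.282ms @ 4 + 1025.641ms (2)
4. 3076.923ms @ 6 + 1025.641ms (2)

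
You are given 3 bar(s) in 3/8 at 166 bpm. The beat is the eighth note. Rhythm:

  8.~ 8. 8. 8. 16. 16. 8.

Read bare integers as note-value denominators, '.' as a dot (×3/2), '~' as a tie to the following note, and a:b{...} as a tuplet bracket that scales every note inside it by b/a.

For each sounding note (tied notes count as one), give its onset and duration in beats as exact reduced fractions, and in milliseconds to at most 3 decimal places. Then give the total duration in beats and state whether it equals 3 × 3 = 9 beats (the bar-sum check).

1) 0.0ms=0b +1084.337ms=3b
2) 1084.337ms=3b +542.169ms=3/2b
3) 1626.506ms=9/2b +542.169ms=3/2b
4) 2168.675ms=6b +271.084ms=3/4b
5) 2439.759ms=27/4b +271.084ms=3/4b
6) 2710.843ms=15/2b +542.169ms=3/2b
Σ=9b of 9 (166bpm 3/8) — PASS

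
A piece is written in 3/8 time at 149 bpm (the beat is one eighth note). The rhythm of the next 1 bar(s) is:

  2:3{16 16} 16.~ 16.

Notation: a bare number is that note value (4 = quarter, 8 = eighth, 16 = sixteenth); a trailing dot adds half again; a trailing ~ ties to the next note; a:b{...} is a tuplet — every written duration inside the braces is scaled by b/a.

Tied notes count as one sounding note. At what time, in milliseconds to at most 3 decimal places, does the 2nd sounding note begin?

1. 0.0ms @ 0 + 302.013ms (3/4)
2. 302.013ms @ 3/4 + 302.013ms (3/4)
3. 604.027ms @ 3/2 + 604.027ms (3/2)

note 2 onset = 3/4b = 302.013ms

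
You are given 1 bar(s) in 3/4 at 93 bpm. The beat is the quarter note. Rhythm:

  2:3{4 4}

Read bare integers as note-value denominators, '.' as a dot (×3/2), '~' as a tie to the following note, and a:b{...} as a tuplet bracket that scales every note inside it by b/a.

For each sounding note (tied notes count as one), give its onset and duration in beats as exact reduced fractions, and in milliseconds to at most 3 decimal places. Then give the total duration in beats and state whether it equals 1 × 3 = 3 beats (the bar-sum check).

1) 0.0ms=0b +967.742ms=3/2b
2) 967.742ms=3/2b +967.742ms=3/2b
Σ=3b of 3 (93bpm 3/4) — PASS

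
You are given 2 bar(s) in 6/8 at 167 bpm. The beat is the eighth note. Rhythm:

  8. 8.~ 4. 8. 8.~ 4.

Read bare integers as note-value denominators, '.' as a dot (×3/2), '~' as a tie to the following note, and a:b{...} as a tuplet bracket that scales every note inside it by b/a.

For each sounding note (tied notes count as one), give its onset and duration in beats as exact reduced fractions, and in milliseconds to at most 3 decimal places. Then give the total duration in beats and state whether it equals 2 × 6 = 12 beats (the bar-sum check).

1) 0.0ms=0b +538.922ms=3/2b
2) 538.922ms=3/2b +1616.766ms=9/2b
3) 2155.689ms=6b +538.922ms=3/2b
4) 2694.611ms=15/2b +1616.766ms=9/2b
Σ=12b of 12 (167bpm 6/8) — PASS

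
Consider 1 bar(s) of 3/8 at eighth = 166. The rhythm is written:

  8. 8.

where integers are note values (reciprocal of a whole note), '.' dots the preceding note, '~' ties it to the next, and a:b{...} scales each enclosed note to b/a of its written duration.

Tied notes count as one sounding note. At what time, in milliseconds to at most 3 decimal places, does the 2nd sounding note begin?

note 2 onset = 3/2b = 542.169ms

1. 0.0ms @ 0 + 542.169ms (3/2)
2. 542.169ms @ 3/2 + 542.169ms (3/2)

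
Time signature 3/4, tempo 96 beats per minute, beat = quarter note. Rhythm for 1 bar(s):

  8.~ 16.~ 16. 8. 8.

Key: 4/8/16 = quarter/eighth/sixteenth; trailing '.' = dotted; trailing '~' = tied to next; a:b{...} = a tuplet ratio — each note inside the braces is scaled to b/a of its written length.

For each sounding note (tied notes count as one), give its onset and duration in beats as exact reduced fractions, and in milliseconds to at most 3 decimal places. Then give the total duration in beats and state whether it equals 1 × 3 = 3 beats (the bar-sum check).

1) 0.0ms=0b +937.5ms=3/2b
2) 937.5ms=3/2b +468.75ms=3/4b
3) 1406.25ms=9/4b +468.75ms=3/4b
Σ=3b of 3 (96bpm 3/4) — PASS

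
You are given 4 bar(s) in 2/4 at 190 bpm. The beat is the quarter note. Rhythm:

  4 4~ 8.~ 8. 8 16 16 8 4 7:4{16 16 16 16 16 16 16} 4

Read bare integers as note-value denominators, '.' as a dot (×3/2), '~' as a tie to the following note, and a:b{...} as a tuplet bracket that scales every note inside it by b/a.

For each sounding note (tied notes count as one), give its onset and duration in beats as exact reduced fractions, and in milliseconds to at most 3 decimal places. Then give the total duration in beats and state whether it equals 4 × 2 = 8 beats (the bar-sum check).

1) 0.0ms=0b +315.789ms=1b
2) 315.789ms=1b +789.474ms=5/2b
3) 1105.263ms=7/2b +157.895ms=1/2b
4) 1263.158ms=4b +78.947ms=1/4b
5) 1342.105ms=17/4b +78.947ms=1/4b
6) 1421.053ms=9/2b +157.895ms=1/2b
7) 1578.947ms=5b +315.789ms=1b
8) 1894.737ms=6b +45.113ms=1/7b
9) 1939.85ms=43/7b +45.113ms=1/7b
10) 1984.962ms=44/7b +45.113ms=1/7b
11) 2030.075ms=45/7b +45.113ms=1/7b
12) 2075.188ms=46/7b +45.113ms=1/7b
13) 2120.301ms=47/7b +45.113ms=1/7b
14) 2165.414ms=48/7b +45.113ms=1/7b
15) 2210.526ms=7b +315.789ms=1b
Σ=8b of 8 (190bpm 2/4) — PASS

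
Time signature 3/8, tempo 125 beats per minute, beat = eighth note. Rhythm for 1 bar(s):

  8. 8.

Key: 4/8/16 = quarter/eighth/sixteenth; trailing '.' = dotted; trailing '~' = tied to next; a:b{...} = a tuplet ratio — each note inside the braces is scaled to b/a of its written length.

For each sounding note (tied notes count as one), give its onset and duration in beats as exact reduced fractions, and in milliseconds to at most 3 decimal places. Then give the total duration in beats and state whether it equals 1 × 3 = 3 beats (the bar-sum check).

1) 0.0ms=0b +720.0ms=3/2b
2) 720.0ms=3/2b +720.0ms=3/2b
Σ=3b of 3 (125bpm 3/8) — PASS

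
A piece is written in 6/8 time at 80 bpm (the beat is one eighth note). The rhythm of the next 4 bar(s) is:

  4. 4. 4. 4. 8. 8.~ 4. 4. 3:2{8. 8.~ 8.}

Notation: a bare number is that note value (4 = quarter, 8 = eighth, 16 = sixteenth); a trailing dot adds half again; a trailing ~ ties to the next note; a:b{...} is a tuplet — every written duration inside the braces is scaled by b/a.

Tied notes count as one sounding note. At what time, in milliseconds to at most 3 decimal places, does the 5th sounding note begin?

1. 0.0ms @ 0 + 2250.0ms (3)
2. 2250.0ms @ 3 + 2250.0ms (3)
3. 4500.0ms @ 6 + 2250.0ms (3)
4. 6750.0ms @ 9 + 2250.0ms (3)
5. 9000.0ms @ 12 + 1125.0ms (3/2)
6. 10125.0ms @ 27/2 + 3375.0ms (9/2)
7. 13500.0ms @ 18 + 2250.0ms (3)
8. 15750.0ms @ 21 + 750.0ms (1)
9. 16500.0ms @ 22 + 1500.0ms (2)

note 5 onset = 12b = 9000.0ms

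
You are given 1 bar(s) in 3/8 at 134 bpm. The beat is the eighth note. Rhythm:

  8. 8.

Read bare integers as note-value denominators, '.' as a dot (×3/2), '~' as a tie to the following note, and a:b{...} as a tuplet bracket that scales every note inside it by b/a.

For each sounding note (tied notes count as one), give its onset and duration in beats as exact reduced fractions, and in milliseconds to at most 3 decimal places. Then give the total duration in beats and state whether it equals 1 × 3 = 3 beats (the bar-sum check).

1) 0.0ms=0b +671.642ms=3/2b
2) 671.642ms=3/2b +671.642ms=3/2b
Σ=3b of 3 (134bpm 3/8) — PASS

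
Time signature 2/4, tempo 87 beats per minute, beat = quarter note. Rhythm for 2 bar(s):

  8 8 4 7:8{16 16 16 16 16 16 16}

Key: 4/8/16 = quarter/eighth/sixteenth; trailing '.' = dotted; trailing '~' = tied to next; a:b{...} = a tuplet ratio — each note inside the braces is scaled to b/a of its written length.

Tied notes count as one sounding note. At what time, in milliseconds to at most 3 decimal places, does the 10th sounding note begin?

1. 0.0ms @ 0 + 344.828ms (1/2)
2. 344.828ms @ 1/2 + 344.828ms (1/2)
3. 689.655ms @ 1 + 689.655ms (1)
4. 1379.31ms @ 2 + 197.044ms (2/7)
5. 1576.355ms @ 16/7 + 197.044ms (2/7)
6. 1773.399ms @ 18/7 + 197.044ms (2/7)
7. 1970.443ms @ 20/7 + 197.044ms (2/7)
8. 2167.488ms @ 22/7 + 197.044ms (2/7)
9. 2364.532ms @ 24/7 + 197.044ms (2/7)
10. 2561.576ms @ 26/7 + 197.044ms (2/7)

note 10 onset = 26/7b = 2561.576ms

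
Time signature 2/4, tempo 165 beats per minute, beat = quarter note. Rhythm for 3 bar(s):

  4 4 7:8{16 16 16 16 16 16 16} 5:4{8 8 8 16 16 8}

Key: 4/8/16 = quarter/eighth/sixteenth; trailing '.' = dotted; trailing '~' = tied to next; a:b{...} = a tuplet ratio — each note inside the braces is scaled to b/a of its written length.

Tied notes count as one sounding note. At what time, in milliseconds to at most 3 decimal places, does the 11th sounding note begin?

1. 0.0ms @ 0 + 363.636ms (1)
2. 363.636ms @ 1 + 363.636ms (1)
3. 727.273ms @ 2 + 103.896ms (2/7)
4. 831.169ms @ 16/7 + 103.896ms (2/7)
5. 935.065ms @ 18/7 + 103.896ms (2/7)
6. 1038.961ms @ 20/7 + 103.896ms (2/7)
7. 1142.857ms @ 22/7 + 103.896ms (2/7)
8. 1246.753ms @ 24/7 + 103.896ms (2/7)
9. 1350.649ms @ 26/7 + 103.896ms (2/7)
10. 1454.545ms @ 4 + 145.455ms (2/5)
11. 1600.0ms @ 22/5 + 145.455ms (2/5)
12. 1745.455ms @ 24/5 + 145.455ms (2/5)
13. 1890.909ms @ 26/5 + 72.727ms (1/5)
14. 1963.636ms @ 27/5 + 72.727ms (1/5)
15. 2036.364ms @ 28/5 + 145.455ms (2/5)

note 11 onset = 22/5b = 1600.0ms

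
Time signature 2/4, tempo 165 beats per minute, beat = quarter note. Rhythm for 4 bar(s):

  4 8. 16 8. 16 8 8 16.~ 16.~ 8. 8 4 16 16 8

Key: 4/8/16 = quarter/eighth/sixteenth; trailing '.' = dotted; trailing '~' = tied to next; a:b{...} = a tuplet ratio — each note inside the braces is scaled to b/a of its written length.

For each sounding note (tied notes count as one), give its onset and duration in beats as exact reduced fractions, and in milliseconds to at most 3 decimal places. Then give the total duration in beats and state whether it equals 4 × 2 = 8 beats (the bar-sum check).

1) 0.0ms=0b +363.636ms=1b
2) 363.636ms=1b +272.727ms=3/4b
3) 636.364ms=7/4b +90.909ms=1/4b
4) 727.273ms=2b +272.727ms=3/4b
5) 1000.0ms=11/4b +90.909ms=1/4b
6) 1090.909ms=3b +181.818ms=1/2b
7) 1272.727ms=7/2b +181.818ms=1/2b
8) 1454.545ms=4b +545.455ms=3/2b
9) 2000.0ms=11/2b +181.818ms=1/2b
10) 2181.818ms=6b +363.636ms=1b
11) 2545.455ms=7b +90.909ms=1/4b
12) 2636.364ms=29/4b +90.909ms=1/4b
13) 2727.273ms=15/2b +181.818ms=1/2b
Σ=8b of 8 (165bpm 2/4) — PASS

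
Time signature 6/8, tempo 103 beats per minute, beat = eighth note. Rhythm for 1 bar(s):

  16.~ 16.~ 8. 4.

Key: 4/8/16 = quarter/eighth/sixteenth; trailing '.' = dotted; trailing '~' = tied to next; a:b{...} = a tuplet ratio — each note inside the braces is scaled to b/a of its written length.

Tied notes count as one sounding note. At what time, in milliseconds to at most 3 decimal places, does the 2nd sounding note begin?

1. 0.0ms @ 0 + 1747.573ms (3)
2. 1747.573ms @ 3 + 1747.573ms (3)

note 2 onset = 3b = 1747.573ms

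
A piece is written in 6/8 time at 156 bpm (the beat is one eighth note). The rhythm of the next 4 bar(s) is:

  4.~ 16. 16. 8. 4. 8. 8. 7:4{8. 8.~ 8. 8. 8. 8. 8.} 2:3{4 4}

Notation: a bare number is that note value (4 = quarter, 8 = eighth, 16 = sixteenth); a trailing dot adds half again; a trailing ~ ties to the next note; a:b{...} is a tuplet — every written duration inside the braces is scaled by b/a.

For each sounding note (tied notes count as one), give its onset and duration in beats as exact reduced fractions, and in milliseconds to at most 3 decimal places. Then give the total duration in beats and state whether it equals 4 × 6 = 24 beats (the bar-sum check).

1) 0.0ms=0b +1442.308ms=15/4b
2) 1442.308ms=15/4b +288.462ms=3/4b
3) 1730.769ms=9/2b +576.923ms=3/2b
4) 2307.692ms=6b +1153.846ms=3b
5) 3461.538ms=9b +576.923ms=3/2b
6) 4038.462ms=21/2b +576.923ms=3/2b
7) 4615.385ms=12b +329.67ms=6/7b
8) 4945.055ms=90/7b +659.341ms=12/7b
9) 5604.396ms=102/7b +329.67ms=6/7b
10) 5934.066ms=108/7b +329.67ms=6/7b
11) 6263.736ms=114/7b +329.67ms=6/7b
12) 6593.407ms=120/7b +329.67ms=6/7b
13) 6923.077ms=18b +1153.846ms=3b
14) 8076.923ms=21b +1153.846ms=3b
Σ=24b of 24 (156bpm 6/8) — PASS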